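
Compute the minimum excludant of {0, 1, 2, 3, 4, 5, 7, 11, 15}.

6

The values 0, 1, 2, 3, 4, 5 are all present; 6 is the first non-negative integer missing from the set.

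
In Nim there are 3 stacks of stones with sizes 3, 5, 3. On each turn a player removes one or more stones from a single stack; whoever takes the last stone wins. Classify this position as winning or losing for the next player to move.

Winning position

Nim-sum: 3 XOR 5 XOR 3 = 5.
The nim-sum is 5 ≠ 0, so this is an N-position: the player to move can win.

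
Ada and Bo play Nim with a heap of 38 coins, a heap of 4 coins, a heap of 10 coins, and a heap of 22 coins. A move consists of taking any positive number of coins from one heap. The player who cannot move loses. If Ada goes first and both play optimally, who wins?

Ada wins

Compute the nim-sum pairwise:
38 ⊕ 4 = 34
34 ⊕ 10 = 40
40 ⊕ 22 = 62
The nim-sum is 62 ≠ 0, so this is an N-position: the player to move can win; Ada has a winning move.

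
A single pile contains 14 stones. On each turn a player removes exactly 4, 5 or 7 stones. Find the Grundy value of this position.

0

Build the Grundy sequence with g(k) = mex{g(k−s) : s ∈ {4, 5, 7}, s ≤ k}:
g(0) = mex{} = 0
g(1) = mex{} = 0
g(2) = mex{} = 0
g(3) = mex{} = 0
g(4) = mex{0} = 1
g(5) = mex{0} = 1
g(6) = mex{0} = 1
g(7) = mex{0} = 1
g(8) = mex{0,1} = 2
g(9) = mex{0,1} = 2
g(10) = mex{0,1} = 2
g(11) = mex{1} = 0
g(12) = mex{1,2} = 0
g(13) = mex{1,2} = 0
g(14) = mex{1,2} = 0
So g(14) = 0.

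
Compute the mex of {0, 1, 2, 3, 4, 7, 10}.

The values 0, 1, 2, 3, 4 are all present; 5 is the first non-negative integer missing from the set.

5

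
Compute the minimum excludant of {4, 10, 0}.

1

0 is in the set but 1 is not, so the mex is 1.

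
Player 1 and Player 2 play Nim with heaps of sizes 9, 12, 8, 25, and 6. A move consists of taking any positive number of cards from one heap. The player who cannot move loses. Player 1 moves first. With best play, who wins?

Player 1 wins

Nim-sum: 9 ^ 12 ^ 8 ^ 25 ^ 6 = 18.
The nim-sum is 18 ≠ 0, so this is an N-position: the player to move can win; Player 1 has a winning move.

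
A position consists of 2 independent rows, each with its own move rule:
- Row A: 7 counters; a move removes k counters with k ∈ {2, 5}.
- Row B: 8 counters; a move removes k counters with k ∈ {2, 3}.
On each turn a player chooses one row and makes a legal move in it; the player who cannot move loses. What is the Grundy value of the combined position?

1

Build the Grundy sequence for row A with g(k) = mex{g(k−s) : s ∈ {2, 5}, s ≤ k}:
k:     0  1  2  3  4  5  6  7
g(k):  0  0  1  1  0  2  1  0
So g(7) = 0.
Grundy values for row B (subtraction set {2, 3}):
g(0) = mex{} = 0
g(1) = mex{} = 0
g(2) = mex{0} = 1
g(3) = mex{0} = 1
g(4) = mex{0,1} = 2
g(5) = mex{1} = 0
g(6) = mex{1,2} = 0
g(7) = mex{0,2} = 1
g(8) = mex{0} = 1
So g(8) = 1.
By the Sprague-Grundy theorem, the Grundy value of a sum of independent games is the XOR of the component values.
Combined value = 0 XOR 1 = 1.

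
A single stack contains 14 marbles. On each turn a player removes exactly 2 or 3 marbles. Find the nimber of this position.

2

Build the Grundy sequence with g(k) = mex{g(k−s) : s ∈ {2, 3}, s ≤ k}:
g(0) = mex{} = 0
g(1) = mex{} = 0
g(2) = mex{0} = 1
g(3) = mex{0} = 1
g(4) = mex{0,1} = 2
g(5) = mex{1} = 0
g(6) = mex{1,2} = 0
g(7) = mex{0,2} = 1
g(8) = mex{0} = 1
g(9) = mex{0,1} = 2
g(10) = mex{1} = 0
g(11) = mex{1,2} = 0
g(12) = mex{0,2} = 1
g(13) = mex{0} = 1
g(14) = mex{0,1} = 2
So g(14) = 2.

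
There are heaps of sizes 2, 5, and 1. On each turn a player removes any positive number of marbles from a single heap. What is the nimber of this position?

6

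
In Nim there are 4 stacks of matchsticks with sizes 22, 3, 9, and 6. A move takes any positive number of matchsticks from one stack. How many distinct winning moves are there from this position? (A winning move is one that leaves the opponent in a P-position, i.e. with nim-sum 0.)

1

Nim-sum: 22 ⊕ 3 ⊕ 9 ⊕ 6 = 26.
The overall nim-sum is X = 26. A stack of size p has a winning move iff p XOR X < p (reduce it to p XOR X).
  22: 22 XOR 26 = 12 < 22 — winning move (to 12).
  3: 3 XOR 26 = 25 ≥ 3 — no move.
  9: 9 XOR 26 = 19 ≥ 9 — no move.
  6: 6 XOR 26 = 28 ≥ 6 — no move.
That gives 1 winning move.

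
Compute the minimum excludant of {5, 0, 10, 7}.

1

0 is in the set but 1 is not, so the mex is 1.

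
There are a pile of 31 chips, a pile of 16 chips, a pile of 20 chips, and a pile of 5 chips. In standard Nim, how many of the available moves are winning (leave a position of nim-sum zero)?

3

In binary:
  11111  (31)
  10000  (16)
  10100  (20)
  00101  (5)
  -----
  11110  (30)
The overall nim-sum is X = 30. A pile of size p has a winning move iff p XOR X < p (reduce it to p XOR X).
  31: 31 XOR 30 = 1 < 31 — winning move (to 1).
  16: 16 XOR 30 = 14 < 16 — winning move (to 14).
  20: 20 XOR 30 = 10 < 20 — winning move (to 10).
  5: 5 XOR 30 = 27 ≥ 5 — no move.
That gives 3 winning moves.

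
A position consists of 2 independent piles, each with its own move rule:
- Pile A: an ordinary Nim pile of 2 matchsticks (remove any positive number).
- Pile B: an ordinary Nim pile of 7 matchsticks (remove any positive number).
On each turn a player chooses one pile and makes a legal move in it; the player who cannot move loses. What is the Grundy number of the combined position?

Pile A is a plain Nim pile of size 2, so its Grundy value is 2.
Pile B is a plain Nim pile of size 7, so its Grundy value is 7.
The value of a disjunctive sum is the nim-sum of the parts.
Combined value = 2 XOR 7 = 5.

5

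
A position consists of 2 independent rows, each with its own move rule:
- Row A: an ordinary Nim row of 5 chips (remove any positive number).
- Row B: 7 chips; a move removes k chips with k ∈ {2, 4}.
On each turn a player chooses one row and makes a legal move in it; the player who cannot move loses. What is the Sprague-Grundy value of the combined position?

5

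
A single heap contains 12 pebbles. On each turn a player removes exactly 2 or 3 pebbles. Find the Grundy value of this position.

Compute g(0), g(1), … for moves {2, 3}:
k:     0  1  2  3  4  5  6  7  8  9 10 11 12
g(k):  0  0  1  1  2  0  0  1  1  2  0  0  1
So g(12) = 1.

1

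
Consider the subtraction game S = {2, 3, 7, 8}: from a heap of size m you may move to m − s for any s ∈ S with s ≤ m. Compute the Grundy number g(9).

Grundy values for subtraction set {2, 3, 7, 8}:
g(0) = mex{} = 0
g(1) = mex{} = 0
g(2) = mex{0} = 1
g(3) = mex{0} = 1
g(4) = mex{0,1} = 2
g(5) = mex{1} = 0
g(6) = mex{1,2} = 0
g(7) = mex{0,2} = 1
g(8) = mex{0} = 1
g(9) = mex{0,1} = 2
So g(9) = 2.

2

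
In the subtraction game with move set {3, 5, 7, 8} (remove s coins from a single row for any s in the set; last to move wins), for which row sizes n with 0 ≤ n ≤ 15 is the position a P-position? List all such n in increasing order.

0, 1, 2, 11, 12, 13

Compute g(0), g(1), … for moves {3, 5, 7, 8}:
k:     0  1  2  3  4  5  6  7  8  9 10 11 12 13 14 15
g(k):  0  0  0  1  1  1  2  2  2  3  3  0  0  0  1  1
The P-positions (g = 0) in 0..15 are 0, 1, 2, 11, 12, 13.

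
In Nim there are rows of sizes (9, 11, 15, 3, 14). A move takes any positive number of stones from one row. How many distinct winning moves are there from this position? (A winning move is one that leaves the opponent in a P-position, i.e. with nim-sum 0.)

0

In binary:
  1001  (9)
  1011  (11)
  1111  (15)
  0011  (3)
  1110  (14)
  ----
  0000  (0)
The nim-sum is already 0, so every move leaves a nonzero nim-sum — there are no winning moves.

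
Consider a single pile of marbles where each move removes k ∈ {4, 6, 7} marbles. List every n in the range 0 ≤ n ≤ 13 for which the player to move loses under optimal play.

0, 1, 2, 3, 11, 12, 13

Grundy values for subtraction set {4, 6, 7}:
g(0) = mex{} = 0
g(1) = mex{} = 0
g(2) = mex{} = 0
g(3) = mex{} = 0
g(4) = mex{0} = 1
g(5) = mex{0} = 1
g(6) = mex{0} = 1
g(7) = mex{0} = 1
g(8) = mex{0,1} = 2
g(9) = mex{0,1} = 2
g(10) = mex{0,1} = 2
g(11) = mex{1} = 0
g(12) = mex{1,2} = 0
g(13) = mex{1,2} = 0
The P-positions (g = 0) in 0..13 are 0, 1, 2, 3, 11, 12, 13.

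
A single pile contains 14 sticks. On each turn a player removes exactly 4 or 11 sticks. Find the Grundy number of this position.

1

Grundy values for subtraction set {4, 11}:
g(0) = mex{} = 0
g(1) = mex{} = 0
g(2) = mex{} = 0
g(3) = mex{} = 0
g(4) = mex{0} = 1
g(5) = mex{0} = 1
g(6) = mex{0} = 1
g(7) = mex{0} = 1
g(8) = mex{1} = 0
g(9) = mex{1} = 0
g(10) = mex{1} = 0
g(11) = mex{0,1} = 2
g(12) = mex{0} = 1
g(13) = mex{0} = 1
g(14) = mex{0} = 1
So g(14) = 1.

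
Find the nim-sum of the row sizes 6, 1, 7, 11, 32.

In binary:
  000110  (6)
  000001  (1)
  000111  (7)
  001011  (11)
  100000  (32)
  ------
  101011  (43)

43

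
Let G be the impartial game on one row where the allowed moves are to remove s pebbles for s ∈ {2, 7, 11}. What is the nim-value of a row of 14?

0

Compute g(0), g(1), … for moves {2, 7, 11}:
k:     0  1  2  3  4  5  6  7  8  9 10 11 12 13 14
g(k):  0  0  1  1  0  0  1  1  2  0  0  1  1  0  0
So g(14) = 0.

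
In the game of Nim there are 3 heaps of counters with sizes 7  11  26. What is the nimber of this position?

Nim-sum: 7 XOR 11 XOR 26 = 22.

22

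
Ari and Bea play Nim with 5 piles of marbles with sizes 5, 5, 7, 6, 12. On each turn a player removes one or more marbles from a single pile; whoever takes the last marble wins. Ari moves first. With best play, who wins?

Write each in binary and XOR column by column:
  0101  (5)
  0101  (5)
  0111  (7)
  0110  (6)
  1100  (12)
  ----
  1101  (13)
The nim-sum is 13 ≠ 0, so this is an N-position: the player to move can win; Ari has a winning move.

Ari wins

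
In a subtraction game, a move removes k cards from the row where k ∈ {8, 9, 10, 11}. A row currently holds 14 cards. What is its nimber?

Compute g(0), g(1), … for moves {8, 9, 10, 11}:
g(0) = mex{} = 0
g(1) = mex{} = 0
g(2) = mex{} = 0
g(3) = mex{} = 0
g(4) = mex{} = 0
g(5) = mex{} = 0
g(6) = mex{} = 0
g(7) = mex{} = 0
g(8) = mex{0} = 1
g(9) = mex{0} = 1
g(10) = mex{0} = 1
g(11) = mex{0} = 1
g(12) = mex{0} = 1
g(13) = mex{0} = 1
g(14) = mex{0} = 1
So g(14) = 1.

1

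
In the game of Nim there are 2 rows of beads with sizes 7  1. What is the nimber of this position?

6

Compute the nim-sum pairwise:
7 ^ 1 = 6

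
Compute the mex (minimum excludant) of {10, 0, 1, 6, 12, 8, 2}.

3

The values 0, 1, 2 are all present; 3 is the first non-negative integer missing from the set.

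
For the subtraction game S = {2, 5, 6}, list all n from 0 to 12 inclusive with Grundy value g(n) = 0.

0, 1, 4, 8, 11, 12

Build the Grundy sequence with g(k) = mex{g(k−s) : s ∈ {2, 5, 6}, s ≤ k}:
k:     0  1  2  3  4  5  6  7  8  9 10 11 12
g(k):  0  0  1  1  0  2  1  3  0  2  1  0  0
The P-positions (g = 0) in 0..12 are 0, 1, 4, 8, 11, 12.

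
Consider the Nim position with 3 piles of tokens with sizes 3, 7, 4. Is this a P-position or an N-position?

P-position

In binary:
  011  (3)
  111  (7)
  100  (4)
  ---
  000  (0)
The nim-sum is 0, so this is a P-position: the player to move is in a losing position under optimal play.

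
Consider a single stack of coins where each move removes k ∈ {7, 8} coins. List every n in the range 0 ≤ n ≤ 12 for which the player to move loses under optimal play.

0, 1, 2, 3, 4, 5, 6

Compute g(0), g(1), … for moves {7, 8}:
k:     0  1  2  3  4  5  6  7  8  9 10 11 12
g(k):  0  0  0  0  0  0  0  1  1  1  1  1  1
The P-positions (g = 0) in 0..12 are 0, 1, 2, 3, 4, 5, 6.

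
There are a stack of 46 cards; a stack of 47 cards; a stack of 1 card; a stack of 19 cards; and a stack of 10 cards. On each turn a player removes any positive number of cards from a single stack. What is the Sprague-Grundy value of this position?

25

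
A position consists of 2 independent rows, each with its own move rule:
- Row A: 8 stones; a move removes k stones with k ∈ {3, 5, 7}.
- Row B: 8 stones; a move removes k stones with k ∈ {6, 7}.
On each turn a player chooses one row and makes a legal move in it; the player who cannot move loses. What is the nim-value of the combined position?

Grundy values for row A (subtraction set {3, 5, 7}):
k:     0  1  2  3  4  5  6  7  8
g(k):  0  0  0  1  1  1  2  2  2
So g(8) = 2.
Build the Grundy sequence for row B with g(k) = mex{g(k−s) : s ∈ {6, 7}, s ≤ k}:
g(0) = mex{} = 0
g(1) = mex{} = 0
g(2) = mex{} = 0
g(3) = mex{} = 0
g(4) = mex{} = 0
g(5) = mex{} = 0
g(6) = mex{0} = 1
g(7) = mex{0} = 1
g(8) = mex{0} = 1
So g(8) = 1.
By the Sprague-Grundy theorem, the Grundy value of a sum of independent games is the XOR of the component values.
Combined value = 2 XOR 1 = 3.

3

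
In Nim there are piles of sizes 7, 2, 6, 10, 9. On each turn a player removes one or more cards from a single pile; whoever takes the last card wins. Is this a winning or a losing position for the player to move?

Losing position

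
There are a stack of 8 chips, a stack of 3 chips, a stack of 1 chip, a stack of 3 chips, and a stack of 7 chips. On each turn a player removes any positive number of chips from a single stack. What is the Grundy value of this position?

14

Write each in binary and XOR column by column:
  1000  (8)
  0011  (3)
  0001  (1)
  0011  (3)
  0111  (7)
  ----
  1110  (14)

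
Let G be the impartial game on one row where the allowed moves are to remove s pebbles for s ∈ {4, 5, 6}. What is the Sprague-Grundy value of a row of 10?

0

Compute g(0), g(1), … for moves {4, 5, 6}:
k:     0  1  2  3  4  5  6  7  8  9 10
g(k):  0  0  0  0  1  1  1  1  2  2  0
So g(10) = 0.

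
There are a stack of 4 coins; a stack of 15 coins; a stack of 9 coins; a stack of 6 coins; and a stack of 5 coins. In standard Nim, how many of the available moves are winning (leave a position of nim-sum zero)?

3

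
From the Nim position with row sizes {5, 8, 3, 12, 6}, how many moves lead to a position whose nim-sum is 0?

Compute the nim-sum pairwise:
5 ^ 8 = 13
13 ^ 3 = 14
14 ^ 12 = 2
2 ^ 6 = 4
The overall nim-sum is X = 4. A row of size p has a winning move iff p XOR X < p (reduce it to p XOR X).
  5: 5 XOR 4 = 1 < 5 — winning move (to 1).
  8: 8 XOR 4 = 12 ≥ 8 — no move.
  3: 3 XOR 4 = 7 ≥ 3 — no move.
  12: 12 XOR 4 = 8 < 12 — winning move (to 8).
  6: 6 XOR 4 = 2 < 6 — winning move (to 2).
That gives 3 winning moves.

3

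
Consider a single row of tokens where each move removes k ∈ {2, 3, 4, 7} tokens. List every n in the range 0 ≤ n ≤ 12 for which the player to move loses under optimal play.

Build the Grundy sequence with g(k) = mex{g(k−s) : s ∈ {2, 3, 4, 7}, s ≤ k}:
g(0) = mex{} = 0
g(1) = mex{} = 0
g(2) = mex{0} = 1
g(3) = mex{0} = 1
g(4) = mex{0,1} = 2
g(5) = mex{0,1} = 2
g(6) = mex{1,2} = 0
g(7) = mex{0,1,2} = 3
g(8) = mex{0,2} = 1
g(9) = mex{0,1,2,3} = 4
g(10) = mex{0,1,3} = 2
g(11) = mex{1,2,3,4} = 0
g(12) = mex{1,2,4} = 0
The P-positions (g = 0) in 0..12 are 0, 1, 6, 11, 12.

0, 1, 6, 11, 12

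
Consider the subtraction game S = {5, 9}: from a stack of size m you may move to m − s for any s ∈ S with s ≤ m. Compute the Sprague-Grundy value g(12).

2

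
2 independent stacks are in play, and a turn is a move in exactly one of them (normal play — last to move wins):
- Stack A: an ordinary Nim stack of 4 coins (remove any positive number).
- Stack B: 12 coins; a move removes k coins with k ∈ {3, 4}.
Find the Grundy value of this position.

5

Stack A is a plain Nim stack of size 4, so its Grundy value is 4.
Grundy values for stack B (subtraction set {3, 4}):
g(0) = mex{} = 0
g(1) = mex{} = 0
g(2) = mex{} = 0
g(3) = mex{0} = 1
g(4) = mex{0} = 1
g(5) = mex{0} = 1
g(6) = mex{0,1} = 2
g(7) = mex{1} = 0
g(8) = mex{1} = 0
g(9) = mex{1,2} = 0
g(10) = mex{0,2} = 1
g(11) = mex{0} = 1
g(12) = mex{0} = 1
So g(12) = 1.
The value of a disjunctive sum is the nim-sum of the parts.
Combined value = 4 XOR 1 = 5.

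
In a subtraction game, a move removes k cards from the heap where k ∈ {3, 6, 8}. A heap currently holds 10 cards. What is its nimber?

3

Build the Grundy sequence with g(k) = mex{g(k−s) : s ∈ {3, 6, 8}, s ≤ k}:
g(0) = mex{} = 0
g(1) = mex{} = 0
g(2) = mex{} = 0
g(3) = mex{0} = 1
g(4) = mex{0} = 1
g(5) = mex{0} = 1
g(6) = mex{0,1} = 2
g(7) = mex{0,1} = 2
g(8) = mex{0,1} = 2
g(9) = mex{0,1,2} = 3
g(10) = mex{0,1,2} = 3
So g(10) = 3.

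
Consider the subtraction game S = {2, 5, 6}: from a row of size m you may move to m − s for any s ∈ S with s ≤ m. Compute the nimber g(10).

1

Grundy values for subtraction set {2, 5, 6}:
k:     0  1  2  3  4  5  6  7  8  9 10
g(k):  0  0  1  1  0  2  1  3  0  2  1
So g(10) = 1.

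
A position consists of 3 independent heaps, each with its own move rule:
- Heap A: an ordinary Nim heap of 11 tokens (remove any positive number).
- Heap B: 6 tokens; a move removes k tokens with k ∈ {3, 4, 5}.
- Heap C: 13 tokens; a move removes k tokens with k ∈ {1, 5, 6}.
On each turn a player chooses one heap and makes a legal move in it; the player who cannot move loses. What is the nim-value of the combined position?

Heap A is a plain Nim heap of size 11, so its Grundy value is 11.
Build the Grundy sequence for heap B with g(k) = mex{g(k−s) : s ∈ {3, 4, 5}, s ≤ k}:
k:     0  1  2  3  4  5  6
g(k):  0  0  0  1  1  1  2
So g(6) = 2.
Build the Grundy sequence for heap C with g(k) = mex{g(k−s) : s ∈ {1, 5, 6}, s ≤ k}:
k:     0  1  2  3  4  5  6  7  8  9 10 11 12 13
g(k):  0  1  0  1  0  1  2  3  2  3  2  0  1  0
So g(13) = 0.
The value of a disjunctive sum is the nim-sum of the parts.
Combined value = 11 ⊕ 2 ⊕ 0 = 9.

9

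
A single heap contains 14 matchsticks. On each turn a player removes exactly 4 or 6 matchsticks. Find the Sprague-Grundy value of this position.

1

Grundy values for subtraction set {4, 6}:
k:     0  1  2  3  4  5  6  7  8  9 10 11 12 13 14
g(k):  0  0  0  0  1  1  1  1  2  2  0  0  0  0  1
So g(14) = 1.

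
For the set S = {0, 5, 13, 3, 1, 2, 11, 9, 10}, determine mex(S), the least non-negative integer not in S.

4

The values 0, 1, 2, 3 are all present; 4 is the first non-negative integer missing from the set.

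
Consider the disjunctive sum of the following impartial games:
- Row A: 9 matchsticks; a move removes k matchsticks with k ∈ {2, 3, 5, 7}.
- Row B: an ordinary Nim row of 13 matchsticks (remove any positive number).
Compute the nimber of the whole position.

13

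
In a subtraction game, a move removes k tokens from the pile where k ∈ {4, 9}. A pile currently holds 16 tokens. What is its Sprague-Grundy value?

0

Grundy values for subtraction set {4, 9}:
k:     0  1  2  3  4  5  6  7  8  9 10 11 12 13 14 15 16
g(k):  0  0  0  0  1  1  1  1  0  2  2  2  1  0  0  0  0
So g(16) = 0.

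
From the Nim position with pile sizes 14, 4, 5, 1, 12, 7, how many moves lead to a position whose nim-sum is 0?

5

Nim-sum: 14 ⊕ 4 ⊕ 5 ⊕ 1 ⊕ 12 ⊕ 7 = 5.
The overall nim-sum is X = 5. A pile of size p has a winning move iff p XOR X < p (reduce it to p XOR X).
  14: 14 XOR 5 = 11 < 14 — winning move (to 11).
  4: 4 XOR 5 = 1 < 4 — winning move (to 1).
  5: 5 XOR 5 = 0 < 5 — winning move (to 0).
  1: 1 XOR 5 = 4 ≥ 1 — no move.
  12: 12 XOR 5 = 9 < 12 — winning move (to 9).
  7: 7 XOR 5 = 2 < 7 — winning move (to 2).
That gives 5 winning moves.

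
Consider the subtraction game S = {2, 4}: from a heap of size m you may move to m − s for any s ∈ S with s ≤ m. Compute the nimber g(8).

1

Build the Grundy sequence with g(k) = mex{g(k−s) : s ∈ {2, 4}, s ≤ k}:
k:     0  1  2  3  4  5  6  7  8
g(k):  0  0  1  1  2  2  0  0  1
So g(8) = 1.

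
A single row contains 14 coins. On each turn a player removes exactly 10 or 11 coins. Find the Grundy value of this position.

1

Grundy values for subtraction set {10, 11}:
g(0) = mex{} = 0
g(1) = mex{} = 0
g(2) = mex{} = 0
g(3) = mex{} = 0
g(4) = mex{} = 0
g(5) = mex{} = 0
g(6) = mex{} = 0
g(7) = mex{} = 0
g(8) = mex{} = 0
g(9) = mex{} = 0
g(10) = mex{0} = 1
g(11) = mex{0} = 1
g(12) = mex{0} = 1
g(13) = mex{0} = 1
g(14) = mex{0} = 1
So g(14) = 1.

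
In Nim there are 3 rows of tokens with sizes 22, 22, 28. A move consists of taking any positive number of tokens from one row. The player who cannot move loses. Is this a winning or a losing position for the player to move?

Nim-sum: 22 ⊕ 22 ⊕ 28 = 28.
The nim-sum is 28 ≠ 0, so this is an N-position: the player to move can win.

Winning position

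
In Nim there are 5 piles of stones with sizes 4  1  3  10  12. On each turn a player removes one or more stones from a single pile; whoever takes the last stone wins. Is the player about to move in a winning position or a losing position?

Losing position

Compute the nim-sum pairwise:
4 ⊕ 1 = 5
5 ⊕ 3 = 6
6 ⊕ 10 = 12
12 ⊕ 12 = 0
The nim-sum is 0, so this is a P-position: the player to move is in a losing position under optimal play.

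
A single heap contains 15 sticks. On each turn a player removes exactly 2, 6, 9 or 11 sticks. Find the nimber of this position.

Grundy values for subtraction set {2, 6, 9, 11}:
k:     0  1  2  3  4  5  6  7  8  9 10 11 12 13 14 15
g(k):  0  0  1  1  0  0  1  1  0  2  1  3  2  2  3  3
So g(15) = 3.

3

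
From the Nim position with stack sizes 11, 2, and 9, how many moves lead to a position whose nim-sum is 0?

Compute the nim-sum pairwise:
11 ^ 2 = 9
9 ^ 9 = 0
The nim-sum is already 0, so every move leaves a nonzero nim-sum — there are no winning moves.

0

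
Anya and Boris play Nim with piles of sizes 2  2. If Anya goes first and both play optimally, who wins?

Nim-sum: 2 ⊕ 2 = 0.
The nim-sum is 0, so this is a P-position: the player to move is in a losing position under optimal play; Anya is about to move from it and so loses — Boris wins.

Boris wins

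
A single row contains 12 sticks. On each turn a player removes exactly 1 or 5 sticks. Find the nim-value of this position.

0

Build the Grundy sequence with g(k) = mex{g(k−s) : s ∈ {1, 5}, s ≤ k}:
g(0) = mex{} = 0
g(1) = mex{0} = 1
g(2) = mex{1} = 0
g(3) = mex{0} = 1
g(4) = mex{1} = 0
g(5) = mex{0} = 1
g(6) = mex{1} = 0
g(7) = mex{0} = 1
g(8) = mex{1} = 0
g(9) = mex{0} = 1
g(10) = mex{1} = 0
g(11) = mex{0} = 1
g(12) = mex{1} = 0
So g(12) = 0.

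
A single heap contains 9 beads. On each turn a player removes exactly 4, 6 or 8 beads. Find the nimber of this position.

2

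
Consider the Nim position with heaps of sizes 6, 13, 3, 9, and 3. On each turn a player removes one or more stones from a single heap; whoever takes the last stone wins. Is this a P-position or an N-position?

Write each in binary and XOR column by column:
  0110  (6)
  1101  (13)
  0011  (3)
  1001  (9)
  0011  (3)
  ----
  0010  (2)
The nim-sum is 2 ≠ 0, so this is an N-position: the player to move can win.

N-position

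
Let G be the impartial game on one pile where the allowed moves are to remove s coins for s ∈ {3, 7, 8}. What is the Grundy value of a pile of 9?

1

Grundy values for subtraction set {3, 7, 8}:
g(0) = mex{} = 0
g(1) = mex{} = 0
g(2) = mex{} = 0
g(3) = mex{0} = 1
g(4) = mex{0} = 1
g(5) = mex{0} = 1
g(6) = mex{1} = 0
g(7) = mex{0,1} = 2
g(8) = mex{0,1} = 2
g(9) = mex{0} = 1
So g(9) = 1.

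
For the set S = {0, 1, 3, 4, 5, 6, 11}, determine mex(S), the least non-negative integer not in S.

2

The values 0, 1 are all present; 2 is the first non-negative integer missing from the set.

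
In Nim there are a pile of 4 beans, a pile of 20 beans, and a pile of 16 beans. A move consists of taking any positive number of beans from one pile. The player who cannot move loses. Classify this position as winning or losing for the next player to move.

Losing position

Bitwise XOR of the heap sizes:
  00100  (4)
  10100  (20)
  10000  (16)
  -----
  00000  (0)
The nim-sum is 0, so this is a P-position: the player to move is in a losing position under optimal play.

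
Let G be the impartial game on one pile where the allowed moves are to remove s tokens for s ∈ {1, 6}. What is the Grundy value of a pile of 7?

0

Compute g(0), g(1), … for moves {1, 6}:
k:     0  1  2  3  4  5  6  7
g(k):  0  1  0  1  0  1  2  0
So g(7) = 0.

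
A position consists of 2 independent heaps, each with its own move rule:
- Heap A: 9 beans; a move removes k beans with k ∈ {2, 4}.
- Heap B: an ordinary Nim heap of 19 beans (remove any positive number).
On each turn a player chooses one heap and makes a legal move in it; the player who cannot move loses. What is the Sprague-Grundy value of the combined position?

18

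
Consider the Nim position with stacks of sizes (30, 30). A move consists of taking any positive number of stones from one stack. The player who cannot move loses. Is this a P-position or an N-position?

P-position

Write each in binary and XOR column by column:
  11110  (30)
  11110  (30)
  -----
  00000  (0)
The nim-sum is 0, so this is a P-position: the player to move is in a losing position under optimal play.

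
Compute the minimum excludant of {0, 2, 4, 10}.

1

0 is in the set but 1 is not, so the mex is 1.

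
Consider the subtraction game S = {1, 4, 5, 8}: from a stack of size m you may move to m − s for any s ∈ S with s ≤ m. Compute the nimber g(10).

1

Compute g(0), g(1), … for moves {1, 4, 5, 8}:
g(0) = mex{} = 0
g(1) = mex{0} = 1
g(2) = mex{1} = 0
g(3) = mex{0} = 1
g(4) = mex{0,1} = 2
g(5) = mex{0,1,2} = 3
g(6) = mex{0,1,3} = 2
g(7) = mex{0,1,2} = 3
g(8) = mex{0,1,2,3} = 4
g(9) = mex{1,2,3,4} = 0
g(10) = mex{0,2,3} = 1
So g(10) = 1.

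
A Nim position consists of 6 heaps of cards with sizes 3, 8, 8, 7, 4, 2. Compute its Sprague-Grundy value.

Nim-sum: 3 ⊕ 8 ⊕ 8 ⊕ 7 ⊕ 4 ⊕ 2 = 2.

2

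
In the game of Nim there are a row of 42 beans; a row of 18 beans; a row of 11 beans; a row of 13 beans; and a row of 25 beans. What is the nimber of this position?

39

Compute the nim-sum pairwise:
42 XOR 18 = 56
56 XOR 11 = 51
51 XOR 13 = 62
62 XOR 25 = 39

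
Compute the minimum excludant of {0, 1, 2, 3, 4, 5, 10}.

6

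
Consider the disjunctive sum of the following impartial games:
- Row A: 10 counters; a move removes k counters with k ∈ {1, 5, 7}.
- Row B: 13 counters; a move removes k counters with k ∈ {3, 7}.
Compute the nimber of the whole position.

1

Grundy values for row A (subtraction set {1, 5, 7}):
k:     0  1  2  3  4  5  6  7  8  9 10
g(k):  0  1  0  1  0  1  0  1  0  1  0
So g(10) = 0.
For row B, compute g(0), g(1), … with moves {3, 7}:
g(0) = mex{} = 0
g(1) = mex{} = 0
g(2) = mex{} = 0
g(3) = mex{0} = 1
g(4) = mex{0} = 1
g(5) = mex{0} = 1
g(6) = mex{1} = 0
g(7) = mex{0,1} = 2
g(8) = mex{0,1} = 2
g(9) = mex{0} = 1
g(10) = mex{1,2} = 0
g(11) = mex{1,2} = 0
g(12) = mex{1} = 0
g(13) = mex{0} = 1
So g(13) = 1.
The value of a disjunctive sum is the nim-sum of the parts.
Combined value = 0 XOR 1 = 1.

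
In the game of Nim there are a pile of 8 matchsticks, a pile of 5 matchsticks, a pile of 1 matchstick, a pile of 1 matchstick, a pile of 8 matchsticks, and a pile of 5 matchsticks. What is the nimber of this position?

0

Nim-sum: 8 XOR 5 XOR 1 XOR 1 XOR 8 XOR 5 = 0.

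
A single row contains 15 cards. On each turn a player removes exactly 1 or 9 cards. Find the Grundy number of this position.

Build the Grundy sequence with g(k) = mex{g(k−s) : s ∈ {1, 9}, s ≤ k}:
k:     0  1  2  3  4  5  6  7  8  9 10 11 12 13 14 15
g(k):  0  1  0  1  0  1  0  1  0  1  0  1  0  1  0  1
So g(15) = 1.

1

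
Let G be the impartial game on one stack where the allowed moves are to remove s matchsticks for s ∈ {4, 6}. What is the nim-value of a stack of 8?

Compute g(0), g(1), … for moves {4, 6}:
k:     0  1  2  3  4  5  6  7  8
g(k):  0  0  0  0  1  1  1  1  2
So g(8) = 2.

2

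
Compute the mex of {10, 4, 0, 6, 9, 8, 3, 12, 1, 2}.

5

The values 0, 1, 2, 3, 4 are all present; 5 is the first non-negative integer missing from the set.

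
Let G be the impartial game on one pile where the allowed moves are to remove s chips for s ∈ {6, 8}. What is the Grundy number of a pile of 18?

0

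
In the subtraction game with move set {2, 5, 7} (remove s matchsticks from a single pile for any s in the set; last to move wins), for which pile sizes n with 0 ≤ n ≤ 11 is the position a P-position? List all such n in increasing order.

0, 1, 4, 10

Build the Grundy sequence with g(k) = mex{g(k−s) : s ∈ {2, 5, 7}, s ≤ k}:
k:     0  1  2  3  4  5  6  7  8  9 10 11
g(k):  0  0  1  1  0  2  1  3  2  2  0  3
The P-positions (g = 0) in 0..11 are 0, 1, 4, 10.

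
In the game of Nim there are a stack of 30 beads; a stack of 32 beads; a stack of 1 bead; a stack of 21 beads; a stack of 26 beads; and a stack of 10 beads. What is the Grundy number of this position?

58

Nim-sum: 30 ⊕ 32 ⊕ 1 ⊕ 21 ⊕ 26 ⊕ 10 = 58.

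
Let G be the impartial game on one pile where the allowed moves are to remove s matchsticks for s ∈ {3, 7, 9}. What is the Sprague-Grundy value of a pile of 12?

0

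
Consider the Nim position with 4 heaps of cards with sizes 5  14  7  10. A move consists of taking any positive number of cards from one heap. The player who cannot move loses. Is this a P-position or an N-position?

N-position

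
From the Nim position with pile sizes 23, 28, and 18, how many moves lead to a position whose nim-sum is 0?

3

Compute the nim-sum pairwise:
23 ⊕ 28 = 11
11 ⊕ 18 = 25
The overall nim-sum is X = 25. A pile of size p has a winning move iff p XOR X < p (reduce it to p XOR X).
  23: 23 XOR 25 = 14 < 23 — winning move (to 14).
  28: 28 XOR 25 = 5 < 28 — winning move (to 5).
  18: 18 XOR 25 = 11 < 18 — winning move (to 11).
That gives 3 winning moves.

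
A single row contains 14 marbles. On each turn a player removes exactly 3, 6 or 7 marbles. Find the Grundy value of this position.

Compute g(0), g(1), … for moves {3, 6, 7}:
g(0) = mex{} = 0
g(1) = mex{} = 0
g(2) = mex{} = 0
g(3) = mex{0} = 1
g(4) = mex{0} = 1
g(5) = mex{0} = 1
g(6) = mex{0,1} = 2
g(7) = mex{0,1} = 2
g(8) = mex{0,1} = 2
g(9) = mex{0,1,2} = 3
g(10) = mex{1,2} = 0
g(11) = mex{1,2} = 0
g(12) = mex{1,2,3} = 0
g(13) = mex{0,2} = 1
g(14) = mex{0,2} = 1
So g(14) = 1.

1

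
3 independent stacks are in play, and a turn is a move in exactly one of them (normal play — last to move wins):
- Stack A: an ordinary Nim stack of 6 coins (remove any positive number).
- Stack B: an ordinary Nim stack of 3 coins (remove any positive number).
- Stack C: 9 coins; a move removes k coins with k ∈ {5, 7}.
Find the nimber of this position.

4

Stack A is a plain Nim stack of size 6, so its Grundy value is 6.
Stack B is a plain Nim stack of size 3, so its Grundy value is 3.
Grundy values for stack C (subtraction set {5, 7}):
k:     0  1  2  3  4  5  6  7  8  9
g(k):  0  0  0  0  0  1  1  1  1  1
So g(9) = 1.
The value of a disjunctive sum is the nim-sum of the parts.
Combined value = 6 ⊕ 3 ⊕ 1 = 4.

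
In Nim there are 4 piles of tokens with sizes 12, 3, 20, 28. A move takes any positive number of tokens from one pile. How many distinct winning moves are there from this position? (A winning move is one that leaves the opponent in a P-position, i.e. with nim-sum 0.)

Bitwise XOR of the heap sizes:
  01100  (12)
  00011  (3)
  10100  (20)
  11100  (28)
  -----
  00111  (7)
The overall nim-sum is X = 7. A pile of size p has a winning move iff p XOR X < p (reduce it to p XOR X).
  12: 12 XOR 7 = 11 < 12 — winning move (to 11).
  3: 3 XOR 7 = 4 ≥ 3 — no move.
  20: 20 XOR 7 = 19 < 20 — winning move (to 19).
  28: 28 XOR 7 = 27 < 28 — winning move (to 27).
That gives 3 winning moves.

3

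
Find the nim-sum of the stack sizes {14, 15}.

1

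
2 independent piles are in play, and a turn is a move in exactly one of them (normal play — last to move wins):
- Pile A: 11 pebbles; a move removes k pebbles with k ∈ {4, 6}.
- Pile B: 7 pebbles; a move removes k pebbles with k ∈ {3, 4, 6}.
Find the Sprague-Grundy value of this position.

2

Build the Grundy sequence for pile A with g(k) = mex{g(k−s) : s ∈ {4, 6}, s ≤ k}:
g(0) = mex{} = 0
g(1) = mex{} = 0
g(2) = mex{} = 0
g(3) = mex{} = 0
g(4) = mex{0} = 1
g(5) = mex{0} = 1
g(6) = mex{0} = 1
g(7) = mex{0} = 1
g(8) = mex{0,1} = 2
g(9) = mex{0,1} = 2
g(10) = mex{1} = 0
g(11) = mex{1} = 0
So g(11) = 0.
Build the Grundy sequence for pile B with g(k) = mex{g(k−s) : s ∈ {3, 4, 6}, s ≤ k}:
k:     0  1  2  3  4  5  6  7
g(k):  0  0  0  1  1  1  2  2
So g(7) = 2.
By the Sprague-Grundy theorem, the Grundy value of a sum of independent games is the XOR of the component values.
Combined value = 0 ⊕ 2 = 2.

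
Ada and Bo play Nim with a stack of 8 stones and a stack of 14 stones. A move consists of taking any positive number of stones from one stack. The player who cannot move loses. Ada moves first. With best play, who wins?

Ada wins

Compute the nim-sum pairwise:
8 ⊕ 14 = 6
The nim-sum is 6 ≠ 0, so this is an N-position: the player to move can win; Ada has a winning move.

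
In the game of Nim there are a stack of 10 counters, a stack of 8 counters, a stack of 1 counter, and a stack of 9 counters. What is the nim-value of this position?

10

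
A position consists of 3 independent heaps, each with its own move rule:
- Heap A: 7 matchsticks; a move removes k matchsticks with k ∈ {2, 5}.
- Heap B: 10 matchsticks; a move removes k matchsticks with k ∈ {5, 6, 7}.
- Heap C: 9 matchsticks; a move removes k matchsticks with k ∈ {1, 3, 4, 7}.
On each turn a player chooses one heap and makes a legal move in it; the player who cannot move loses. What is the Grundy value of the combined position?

3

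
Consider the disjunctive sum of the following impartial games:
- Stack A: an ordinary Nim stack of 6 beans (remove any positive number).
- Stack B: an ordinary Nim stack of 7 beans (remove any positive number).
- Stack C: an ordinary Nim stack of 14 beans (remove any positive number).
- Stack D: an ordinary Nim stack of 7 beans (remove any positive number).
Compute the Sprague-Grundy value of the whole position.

8

Stack A is a plain Nim stack of size 6, so its Grundy value is 6.
Stack B is a plain Nim stack of size 7, so its Grundy value is 7.
Stack C is a plain Nim stack of size 14, so its Grundy value is 14.
Stack D is a plain Nim stack of size 7, so its Grundy value is 7.
The value of a disjunctive sum is the nim-sum of the parts.
Combined value = 6 XOR 7 XOR 14 XOR 7 = 8.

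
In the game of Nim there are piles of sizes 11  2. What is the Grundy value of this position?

Write each in binary and XOR column by column:
  1011  (11)
  0010  (2)
  ----
  1001  (9)

9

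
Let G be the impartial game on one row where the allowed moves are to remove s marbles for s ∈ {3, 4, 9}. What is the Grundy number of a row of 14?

0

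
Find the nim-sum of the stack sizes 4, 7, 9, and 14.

4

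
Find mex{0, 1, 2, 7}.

3

The values 0, 1, 2 are all present; 3 is the first non-negative integer missing from the set.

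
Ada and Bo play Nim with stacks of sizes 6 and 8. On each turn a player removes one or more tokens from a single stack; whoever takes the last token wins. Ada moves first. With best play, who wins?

Ada wins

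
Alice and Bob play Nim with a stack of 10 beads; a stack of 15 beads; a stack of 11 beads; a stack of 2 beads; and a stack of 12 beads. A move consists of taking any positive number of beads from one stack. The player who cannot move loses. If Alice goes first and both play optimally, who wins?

In binary:
  1010  (10)
  1111  (15)
  1011  (11)
  0010  (2)
  1100  (12)
  ----
  0000  (0)
The nim-sum is 0, so this is a P-position: the player to move is in a losing position under optimal play; Alice is about to move from it and so loses — Bob wins.

Bob wins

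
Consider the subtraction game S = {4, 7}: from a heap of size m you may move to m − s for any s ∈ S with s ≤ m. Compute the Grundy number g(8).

2

Build the Grundy sequence with g(k) = mex{g(k−s) : s ∈ {4, 7}, s ≤ k}:
g(0) = mex{} = 0
g(1) = mex{} = 0
g(2) = mex{} = 0
g(3) = mex{} = 0
g(4) = mex{0} = 1
g(5) = mex{0} = 1
g(6) = mex{0} = 1
g(7) = mex{0} = 1
g(8) = mex{0,1} = 2
So g(8) = 2.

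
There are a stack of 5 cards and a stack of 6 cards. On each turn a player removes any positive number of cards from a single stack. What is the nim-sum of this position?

3

Nim-sum: 5 XOR 6 = 3.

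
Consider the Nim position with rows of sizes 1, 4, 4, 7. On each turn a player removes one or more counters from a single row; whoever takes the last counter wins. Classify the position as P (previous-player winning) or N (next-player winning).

N-position

In binary:
  001  (1)
  100  (4)
  100  (4)
  111  (7)
  ---
  110  (6)
The nim-sum is 6 ≠ 0, so this is an N-position: the player to move can win.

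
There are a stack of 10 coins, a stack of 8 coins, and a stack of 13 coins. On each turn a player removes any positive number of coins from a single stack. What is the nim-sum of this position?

15

Write each in binary and XOR column by column:
  1010  (10)
  1000  (8)
  1101  (13)
  ----
  1111  (15)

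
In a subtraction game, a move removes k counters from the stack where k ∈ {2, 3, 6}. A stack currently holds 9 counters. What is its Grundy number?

Grundy values for subtraction set {2, 3, 6}:
k:     0  1  2  3  4  5  6  7  8  9
g(k):  0  0  1  1  2  0  3  1  2  0
So g(9) = 0.

0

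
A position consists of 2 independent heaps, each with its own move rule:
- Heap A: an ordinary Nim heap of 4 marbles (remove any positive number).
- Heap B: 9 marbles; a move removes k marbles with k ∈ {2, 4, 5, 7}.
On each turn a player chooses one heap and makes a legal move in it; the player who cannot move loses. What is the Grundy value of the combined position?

4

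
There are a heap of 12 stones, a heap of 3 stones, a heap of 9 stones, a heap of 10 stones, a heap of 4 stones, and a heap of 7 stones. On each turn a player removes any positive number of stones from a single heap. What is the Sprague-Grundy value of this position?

15

Compute the nim-sum pairwise:
12 ^ 3 = 15
15 ^ 9 = 6
6 ^ 10 = 12
12 ^ 4 = 8
8 ^ 7 = 15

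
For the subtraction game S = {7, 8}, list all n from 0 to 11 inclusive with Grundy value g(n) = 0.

Compute g(0), g(1), … for moves {7, 8}:
g(0) = mex{} = 0
g(1) = mex{} = 0
g(2) = mex{} = 0
g(3) = mex{} = 0
g(4) = mex{} = 0
g(5) = mex{} = 0
g(6) = mex{} = 0
g(7) = mex{0} = 1
g(8) = mex{0} = 1
g(9) = mex{0} = 1
g(10) = mex{0} = 1
g(11) = mex{0} = 1
The P-positions (g = 0) in 0..11 are 0, 1, 2, 3, 4, 5, 6.

0, 1, 2, 3, 4, 5, 6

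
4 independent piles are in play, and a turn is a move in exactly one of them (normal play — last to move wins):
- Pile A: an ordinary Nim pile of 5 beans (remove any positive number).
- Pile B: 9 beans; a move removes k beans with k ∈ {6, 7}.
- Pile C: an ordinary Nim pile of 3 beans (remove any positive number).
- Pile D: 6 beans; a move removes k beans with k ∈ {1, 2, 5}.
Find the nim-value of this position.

Pile A is a plain Nim pile of size 5, so its Grundy value is 5.
For pile B, compute g(0), g(1), … with moves {6, 7}:
g(0) = mex{} = 0
g(1) = mex{} = 0
g(2) = mex{} = 0
g(3) = mex{} = 0
g(4) = mex{} = 0
g(5) = mex{} = 0
g(6) = mex{0} = 1
g(7) = mex{0} = 1
g(8) = mex{0} = 1
g(9) = mex{0} = 1
So g(9) = 1.
Pile C is a plain Nim pile of size 3, so its Grundy value is 3.
Build the Grundy sequence for pile D with g(k) = mex{g(k−s) : s ∈ {1, 2, 5}, s ≤ k}:
k:     0  1  2  3  4  5  6
g(k):  0  1  2  0  1  2  0
So g(6) = 0.
By the Sprague-Grundy theorem, the Grundy value of a sum of independent games is the XOR of the component values.
Combined value = 5 XOR 1 XOR 3 XOR 0 = 7.

7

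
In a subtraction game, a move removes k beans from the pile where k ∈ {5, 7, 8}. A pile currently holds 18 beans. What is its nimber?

1

Grundy values for subtraction set {5, 7, 8}:
k:     0  1  2  3  4  5  6  7  8  9 10 11 12 13 14 15 16 17 18
g(k):  0  0  0  0  0  1  1  1  1  1  2  2  2  0  0  0  0  0  1
So g(18) = 1.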